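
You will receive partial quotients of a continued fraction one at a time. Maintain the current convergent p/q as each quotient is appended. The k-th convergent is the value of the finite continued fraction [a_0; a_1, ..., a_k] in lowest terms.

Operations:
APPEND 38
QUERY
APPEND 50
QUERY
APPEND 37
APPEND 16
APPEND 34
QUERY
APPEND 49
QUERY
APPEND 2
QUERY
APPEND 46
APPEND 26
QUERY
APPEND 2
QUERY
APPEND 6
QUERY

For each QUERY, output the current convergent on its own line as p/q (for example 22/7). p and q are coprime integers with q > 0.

38/1
1901/50
38419009/1010495
1883659342/49543921
3805737693/100098337
4604443161413/121105851335
9385833916046/246865770093
60919446657689/1602300471893

APPEND 38: p_0 = 38·1 + 0 = 38, q_0 = 38·0 + 1 = 1 → 38/1
APPEND 50: p_1 = 50·38 + 1 = 1901, q_1 = 50·1 + 0 = 50 → 1901/50
APPEND 37: p_2 = 37·1901 + 38 = 70375, q_2 = 37·50 + 1 = 1851 → 70375/1851
APPEND 16: p_3 = 16·70375 + 1901 = 1127901, q_3 = 16·1851 + 50 = 29666 → 1127901/29666
APPEND 34: p_4 = 34·1127901 + 70375 = 38419009, q_4 = 34·29666 + 1851 = 1010495 → 38419009/1010495
APPEND 49: p_5 = 49·38419009 + 1127901 = 1883659342, q_5 = 49·1010495 + 29666 = 49543921 → 1883659342/49543921
APPEND 2: p_6 = 2·1883659342 + 38419009 = 3805737693, q_6 = 2·49543921 + 1010495 = 100098337 → 3805737693/100098337
APPEND 46: p_7 = 46·3805737693 + 1883659342 = 176947593220, q_7 = 46·100098337 + 49543921 = 4654067423 → 176947593220/4654067423
APPEND 26: p_8 = 26·176947593220 + 3805737693 = 4604443161413, q_8 = 26·4654067423 + 100098337 = 121105851335 → 4604443161413/121105851335
APPEND 2: p_9 = 2·4604443161413 + 176947593220 = 9385833916046, q_9 = 2·121105851335 + 4654067423 = 246865770093 → 9385833916046/246865770093
APPEND 6: p_10 = 6·9385833916046 + 4604443161413 = 60919446657689, q_10 = 6·246865770093 + 121105851335 = 1602300471893 → 60919446657689/1602300471893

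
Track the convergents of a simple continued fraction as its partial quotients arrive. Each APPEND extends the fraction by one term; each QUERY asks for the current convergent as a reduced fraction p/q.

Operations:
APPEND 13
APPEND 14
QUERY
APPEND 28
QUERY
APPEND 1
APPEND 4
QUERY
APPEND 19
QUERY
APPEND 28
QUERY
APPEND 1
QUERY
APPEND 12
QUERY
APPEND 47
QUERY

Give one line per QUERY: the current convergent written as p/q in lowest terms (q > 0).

183/14
5137/393
26417/2021
507243/38806
14229221/1088589
14736464/1127395
191066789/14617329
8994875547/688141858

APPEND 13: p_0 = 13·1 + 0 = 13, q_0 = 13·0 + 1 = 1 → 13/1
APPEND 14: p_1 = 14·13 + 1 = 183, q_1 = 14·1 + 0 = 14 → 183/14
APPEND 28: p_2 = 28·183 + 13 = 5137, q_2 = 28·14 + 1 = 393 → 5137/393
APPEND 1: p_3 = 1·5137 + 183 = 5320, q_3 = 1·393 + 14 = 407 → 5320/407
APPEND 4: p_4 = 4·5320 + 5137 = 26417, q_4 = 4·407 + 393 = 2021 → 26417/2021
APPEND 19: p_5 = 19·26417 + 5320 = 507243, q_5 = 19·2021 + 407 = 38806 → 507243/38806
APPEND 28: p_6 = 28·507243 + 26417 = 14229221, q_6 = 28·38806 + 2021 = 1088589 → 14229221/1088589
APPEND 1: p_7 = 1·14229221 + 507243 = 14736464, q_7 = 1·1088589 + 38806 = 1127395 → 14736464/1127395
APPEND 12: p_8 = 12·14736464 + 14229221 = 191066789, q_8 = 12·1127395 + 1088589 = 14617329 → 191066789/14617329
APPEND 47: p_9 = 47·191066789 + 14736464 = 8994875547, q_9 = 47·14617329 + 1127395 = 688141858 → 8994875547/688141858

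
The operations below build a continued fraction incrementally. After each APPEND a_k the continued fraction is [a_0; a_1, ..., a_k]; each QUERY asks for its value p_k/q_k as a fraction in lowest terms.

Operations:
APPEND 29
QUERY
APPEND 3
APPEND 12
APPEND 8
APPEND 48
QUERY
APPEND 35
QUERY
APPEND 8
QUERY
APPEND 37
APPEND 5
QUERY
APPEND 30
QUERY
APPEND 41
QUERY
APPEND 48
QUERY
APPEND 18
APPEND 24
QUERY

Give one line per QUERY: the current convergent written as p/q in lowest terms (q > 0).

APPEND 29: p_0 = 29·1 + 0 = 29, q_0 = 29·0 + 1 = 1 → 29/1
APPEND 3: p_1 = 3·29 + 1 = 88, q_1 = 3·1 + 0 = 3 → 88/3
APPEND 12: p_2 = 12·88 + 29 = 1085, q_2 = 12·3 + 1 = 37 → 1085/37
APPEND 8: p_3 = 8·1085 + 88 = 8768, q_3 = 8·37 + 3 = 299 → 8768/299
APPEND 48: p_4 = 48·8768 + 1085 = 421949, q_4 = 48·299 + 37 = 14389 → 421949/14389
APPEND 35: p_5 = 35·421949 + 8768 = 14776983, q_5 = 35·14389 + 299 = 503914 → 14776983/503914
APPEND 8: p_6 = 8·14776983 + 421949 = 118637813, q_6 = 8·503914 + 14389 = 4045701 → 118637813/4045701
APPEND 37: p_7 = 37·118637813 + 14776983 = 4404376064, q_7 = 37·4045701 + 503914 = 150194851 → 4404376064/150194851
APPEND 5: p_8 = 5·4404376064 + 118637813 = 22140518133, q_8 = 5·150194851 + 4045701 = 755019956 → 22140518133/755019956
APPEND 30: p_9 = 30·22140518133 + 4404376064 = 668619920054, q_9 = 30·755019956 + 150194851 = 22800793531 → 668619920054/22800793531
APPEND 41: p_10 = 41·668619920054 + 22140518133 = 27435557240347, q_10 = 41·22800793531 + 755019956 = 935587554727 → 27435557240347/935587554727
APPEND 48: p_11 = 48·27435557240347 + 668619920054 = 1317575367456710, q_11 = 48·935587554727 + 22800793531 = 44931003420427 → 1317575367456710/44931003420427
APPEND 18: p_12 = 18·1317575367456710 + 27435557240347 = 23743792171461127, q_12 = 18·44931003420427 + 935587554727 = 809693649122413 → 23743792171461127/809693649122413
APPEND 24: p_13 = 24·23743792171461127 + 1317575367456710 = 571168587482523758, q_13 = 24·809693649122413 + 44931003420427 = 19477578582358339 → 571168587482523758/19477578582358339

29/1
421949/14389
14776983/503914
118637813/4045701
22140518133/755019956
668619920054/22800793531
27435557240347/935587554727
1317575367456710/44931003420427
571168587482523758/19477578582358339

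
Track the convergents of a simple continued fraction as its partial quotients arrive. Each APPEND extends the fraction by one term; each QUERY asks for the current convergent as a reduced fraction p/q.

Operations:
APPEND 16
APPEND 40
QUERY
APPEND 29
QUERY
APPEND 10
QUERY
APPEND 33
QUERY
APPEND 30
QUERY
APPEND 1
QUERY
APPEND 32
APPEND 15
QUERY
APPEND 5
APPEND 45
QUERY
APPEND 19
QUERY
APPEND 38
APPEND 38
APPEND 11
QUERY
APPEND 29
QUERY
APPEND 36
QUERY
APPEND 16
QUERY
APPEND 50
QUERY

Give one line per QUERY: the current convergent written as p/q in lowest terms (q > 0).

641/40
18605/1161
186691/11650
6179408/385611
185568931/11579980
191748339/11965591
95014485024/5929148971
21757741825479/1357739217586
413878488625000/25827085357881
6603442453087000701/412071843739286507
192098712349775513531/11987455200871715016
6922157087045005487817/431960459075121027083
110946612105069863318603/6923354800402808148344
5554252762340538171417967/346599700479215528444283

APPEND 16: p_0 = 16·1 + 0 = 16, q_0 = 16·0 + 1 = 1 → 16/1
APPEND 40: p_1 = 40·16 + 1 = 641, q_1 = 40·1 + 0 = 40 → 641/40
APPEND 29: p_2 = 29·641 + 16 = 18605, q_2 = 29·40 + 1 = 1161 → 18605/1161
APPEND 10: p_3 = 10·18605 + 641 = 186691, q_3 = 10·1161 + 40 = 11650 → 186691/11650
APPEND 33: p_4 = 33·186691 + 18605 = 6179408, q_4 = 33·11650 + 1161 = 385611 → 6179408/385611
APPEND 30: p_5 = 30·6179408 + 186691 = 185568931, q_5 = 30·385611 + 11650 = 11579980 → 185568931/11579980
APPEND 1: p_6 = 1·185568931 + 6179408 = 191748339, q_6 = 1·11579980 + 385611 = 11965591 → 191748339/11965591
APPEND 32: p_7 = 32·191748339 + 185568931 = 6321515779, q_7 = 32·11965591 + 11579980 = 394478892 → 6321515779/394478892
APPEND 15: p_8 = 15·6321515779 + 191748339 = 95014485024, q_8 = 15·394478892 + 11965591 = 5929148971 → 95014485024/5929148971
APPEND 5: p_9 = 5·95014485024 + 6321515779 = 481393940899, q_9 = 5·5929148971 + 394478892 = 30040223747 → 481393940899/30040223747
APPEND 45: p_10 = 45·481393940899 + 95014485024 = 21757741825479, q_10 = 45·30040223747 + 5929148971 = 1357739217586 → 21757741825479/1357739217586
APPEND 19: p_11 = 19·21757741825479 + 481393940899 = 413878488625000, q_11 = 19·1357739217586 + 30040223747 = 25827085357881 → 413878488625000/25827085357881
APPEND 38: p_12 = 38·413878488625000 + 21757741825479 = 15749140309575479, q_12 = 38·25827085357881 + 1357739217586 = 982786982817064 → 15749140309575479/982786982817064
APPEND 38: p_13 = 38·15749140309575479 + 413878488625000 = 598881210252493202, q_13 = 38·982786982817064 + 25827085357881 = 37371732432406313 → 598881210252493202/37371732432406313
APPEND 11: p_14 = 11·598881210252493202 + 15749140309575479 = 6603442453087000701, q_14 = 11·37371732432406313 + 982786982817064 = 412071843739286507 → 6603442453087000701/412071843739286507
APPEND 29: p_15 = 29·6603442453087000701 + 598881210252493202 = 192098712349775513531, q_15 = 29·412071843739286507 + 37371732432406313 = 11987455200871715016 → 192098712349775513531/11987455200871715016
APPEND 36: p_16 = 36·192098712349775513531 + 6603442453087000701 = 6922157087045005487817, q_16 = 36·11987455200871715016 + 412071843739286507 = 431960459075121027083 → 6922157087045005487817/431960459075121027083
APPEND 16: p_17 = 16·6922157087045005487817 + 192098712349775513531 = 110946612105069863318603, q_17 = 16·431960459075121027083 + 11987455200871715016 = 6923354800402808148344 → 110946612105069863318603/6923354800402808148344
APPEND 50: p_18 = 50·110946612105069863318603 + 6922157087045005487817 = 5554252762340538171417967, q_18 = 50·6923354800402808148344 + 431960459075121027083 = 346599700479215528444283 → 5554252762340538171417967/346599700479215528444283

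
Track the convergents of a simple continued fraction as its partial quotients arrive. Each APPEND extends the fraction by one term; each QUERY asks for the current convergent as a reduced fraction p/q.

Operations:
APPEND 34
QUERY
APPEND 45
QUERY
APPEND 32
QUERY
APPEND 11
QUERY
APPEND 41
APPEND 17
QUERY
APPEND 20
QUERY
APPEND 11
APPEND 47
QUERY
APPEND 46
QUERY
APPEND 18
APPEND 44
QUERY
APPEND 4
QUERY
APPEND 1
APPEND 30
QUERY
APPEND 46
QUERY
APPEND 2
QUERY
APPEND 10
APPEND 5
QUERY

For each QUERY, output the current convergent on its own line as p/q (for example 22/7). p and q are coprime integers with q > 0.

APPEND 34: p_0 = 34·1 + 0 = 34, q_0 = 34·0 + 1 = 1 → 34/1
APPEND 45: p_1 = 45·34 + 1 = 1531, q_1 = 45·1 + 0 = 45 → 1531/45
APPEND 32: p_2 = 32·1531 + 34 = 49026, q_2 = 32·45 + 1 = 1441 → 49026/1441
APPEND 11: p_3 = 11·49026 + 1531 = 540817, q_3 = 11·1441 + 45 = 15896 → 540817/15896
APPEND 41: p_4 = 41·540817 + 49026 = 22222523, q_4 = 41·15896 + 1441 = 653177 → 22222523/653177
APPEND 17: p_5 = 17·22222523 + 540817 = 378323708, q_5 = 17·653177 + 15896 = 11119905 → 378323708/11119905
APPEND 20: p_6 = 20·378323708 + 22222523 = 7588696683, q_6 = 20·11119905 + 653177 = 223051277 → 7588696683/223051277
APPEND 11: p_7 = 11·7588696683 + 378323708 = 83853987221, q_7 = 11·223051277 + 11119905 = 2464683952 → 83853987221/2464683952
APPEND 47: p_8 = 47·83853987221 + 7588696683 = 3948726096070, q_8 = 47·2464683952 + 223051277 = 116063197021 → 3948726096070/116063197021
APPEND 46: p_9 = 46·3948726096070 + 83853987221 = 181725254406441, q_9 = 46·116063197021 + 2464683952 = 5341371746918 → 181725254406441/5341371746918
APPEND 18: p_10 = 18·181725254406441 + 3948726096070 = 3275003305412008, q_10 = 18·5341371746918 + 116063197021 = 96260754641545 → 3275003305412008/96260754641545
APPEND 44: p_11 = 44·3275003305412008 + 181725254406441 = 144281870692534793, q_11 = 44·96260754641545 + 5341371746918 = 4240814575974898 → 144281870692534793/4240814575974898
APPEND 4: p_12 = 4·144281870692534793 + 3275003305412008 = 580402486075551180, q_12 = 4·4240814575974898 + 96260754641545 = 17059519058541137 → 580402486075551180/17059519058541137
APPEND 1: p_13 = 1·580402486075551180 + 144281870692534793 = 724684356768085973, q_13 = 1·17059519058541137 + 4240814575974898 = 21300333634516035 → 724684356768085973/21300333634516035
APPEND 30: p_14 = 30·724684356768085973 + 580402486075551180 = 22320933189118130370, q_14 = 30·21300333634516035 + 17059519058541137 = 656069528094022187 → 22320933189118130370/656069528094022187
APPEND 46: p_15 = 46·22320933189118130370 + 724684356768085973 = 1027487611056202082993, q_15 = 46·656069528094022187 + 21300333634516035 = 30200498625959536637 → 1027487611056202082993/30200498625959536637
APPEND 2: p_16 = 2·1027487611056202082993 + 22320933189118130370 = 2077296155301522296356, q_16 = 2·30200498625959536637 + 656069528094022187 = 61057066780013095461 → 2077296155301522296356/61057066780013095461
APPEND 10: p_17 = 10·2077296155301522296356 + 1027487611056202082993 = 21800449164071425046553, q_17 = 10·61057066780013095461 + 30200498625959536637 = 640771166426090491247 → 21800449164071425046553/640771166426090491247
APPEND 5: p_18 = 5·21800449164071425046553 + 2077296155301522296356 = 111079541975658647529121, q_18 = 5·640771166426090491247 + 61057066780013095461 = 3264912898910465551696 → 111079541975658647529121/3264912898910465551696

34/1
1531/45
49026/1441
540817/15896
378323708/11119905
7588696683/223051277
3948726096070/116063197021
181725254406441/5341371746918
144281870692534793/4240814575974898
580402486075551180/17059519058541137
22320933189118130370/656069528094022187
1027487611056202082993/30200498625959536637
2077296155301522296356/61057066780013095461
111079541975658647529121/3264912898910465551696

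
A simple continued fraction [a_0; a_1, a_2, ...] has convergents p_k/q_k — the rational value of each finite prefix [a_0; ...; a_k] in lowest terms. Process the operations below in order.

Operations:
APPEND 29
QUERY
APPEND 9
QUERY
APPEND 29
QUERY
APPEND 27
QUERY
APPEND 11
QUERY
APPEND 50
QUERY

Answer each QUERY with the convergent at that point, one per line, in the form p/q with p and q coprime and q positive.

APPEND 29: p_0 = 29·1 + 0 = 29, q_0 = 29·0 + 1 = 1 → 29/1
APPEND 9: p_1 = 9·29 + 1 = 262, q_1 = 9·1 + 0 = 9 → 262/9
APPEND 29: p_2 = 29·262 + 29 = 7627, q_2 = 29·9 + 1 = 262 → 7627/262
APPEND 27: p_3 = 27·7627 + 262 = 206191, q_3 = 27·262 + 9 = 7083 → 206191/7083
APPEND 11: p_4 = 11·206191 + 7627 = 2275728, q_4 = 11·7083 + 262 = 78175 → 2275728/78175
APPEND 50: p_5 = 50·2275728 + 206191 = 113992591, q_5 = 50·78175 + 7083 = 3915833 → 113992591/3915833

29/1
262/9
7627/262
206191/7083
2275728/78175
113992591/3915833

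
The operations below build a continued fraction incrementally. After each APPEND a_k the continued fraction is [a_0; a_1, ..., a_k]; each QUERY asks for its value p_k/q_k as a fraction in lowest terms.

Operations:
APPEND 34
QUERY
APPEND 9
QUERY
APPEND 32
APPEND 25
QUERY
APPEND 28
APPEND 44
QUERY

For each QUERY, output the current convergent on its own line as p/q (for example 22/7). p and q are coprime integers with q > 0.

APPEND 34: p_0 = 34·1 + 0 = 34, q_0 = 34·0 + 1 = 1 → 34/1
APPEND 9: p_1 = 9·34 + 1 = 307, q_1 = 9·1 + 0 = 9 → 307/9
APPEND 32: p_2 = 32·307 + 34 = 9858, q_2 = 32·9 + 1 = 289 → 9858/289
APPEND 25: p_3 = 25·9858 + 307 = 246757, q_3 = 25·289 + 9 = 7234 → 246757/7234
APPEND 28: p_4 = 28·246757 + 9858 = 6919054, q_4 = 28·7234 + 289 = 202841 → 6919054/202841
APPEND 44: p_5 = 44·6919054 + 246757 = 304685133, q_5 = 44·202841 + 7234 = 8932238 → 304685133/8932238

34/1
307/9
246757/7234
304685133/8932238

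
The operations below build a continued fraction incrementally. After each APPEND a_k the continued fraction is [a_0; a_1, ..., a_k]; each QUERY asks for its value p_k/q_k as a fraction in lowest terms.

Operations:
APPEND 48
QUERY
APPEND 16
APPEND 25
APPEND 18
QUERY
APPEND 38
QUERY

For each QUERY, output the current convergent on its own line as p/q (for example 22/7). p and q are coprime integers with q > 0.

APPEND 48: p_0 = 48·1 + 0 = 48, q_0 = 48·0 + 1 = 1 → 48/1
APPEND 16: p_1 = 16·48 + 1 = 769, q_1 = 16·1 + 0 = 16 → 769/16
APPEND 25: p_2 = 25·769 + 48 = 19273, q_2 = 25·16 + 1 = 401 → 19273/401
APPEND 18: p_3 = 18·19273 + 769 = 347683, q_3 = 18·401 + 16 = 7234 → 347683/7234
APPEND 38: p_4 = 38·347683 + 19273 = 13231227, q_4 = 38·7234 + 401 = 275293 → 13231227/275293

48/1
347683/7234
13231227/275293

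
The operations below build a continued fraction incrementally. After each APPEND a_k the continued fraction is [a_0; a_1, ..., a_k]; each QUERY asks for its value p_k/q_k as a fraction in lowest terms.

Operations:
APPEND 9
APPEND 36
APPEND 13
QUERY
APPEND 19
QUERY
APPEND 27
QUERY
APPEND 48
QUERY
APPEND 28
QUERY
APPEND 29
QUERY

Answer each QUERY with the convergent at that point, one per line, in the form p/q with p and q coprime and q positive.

APPEND 9: p_0 = 9·1 + 0 = 9, q_0 = 9·0 + 1 = 1 → 9/1
APPEND 36: p_1 = 36·9 + 1 = 325, q_1 = 36·1 + 0 = 36 → 325/36
APPEND 13: p_2 = 13·325 + 9 = 4234, q_2 = 13·36 + 1 = 469 → 4234/469
APPEND 19: p_3 = 19·4234 + 325 = 80771, q_3 = 19·469 + 36 = 8947 → 80771/8947
APPEND 27: p_4 = 27·80771 + 4234 = 2185051, q_4 = 27·8947 + 469 = 242038 → 2185051/242038
APPEND 48: p_5 = 48·2185051 + 80771 = 104963219, q_5 = 48·242038 + 8947 = 11626771 → 104963219/11626771
APPEND 28: p_6 = 28·104963219 + 2185051 = 2941155183, q_6 = 28·11626771 + 242038 = 325791626 → 2941155183/325791626
APPEND 29: p_7 = 29·2941155183 + 104963219 = 85398463526, q_7 = 29·325791626 + 11626771 = 9459583925 → 85398463526/9459583925

4234/469
80771/8947
2185051/242038
104963219/11626771
2941155183/325791626
85398463526/9459583925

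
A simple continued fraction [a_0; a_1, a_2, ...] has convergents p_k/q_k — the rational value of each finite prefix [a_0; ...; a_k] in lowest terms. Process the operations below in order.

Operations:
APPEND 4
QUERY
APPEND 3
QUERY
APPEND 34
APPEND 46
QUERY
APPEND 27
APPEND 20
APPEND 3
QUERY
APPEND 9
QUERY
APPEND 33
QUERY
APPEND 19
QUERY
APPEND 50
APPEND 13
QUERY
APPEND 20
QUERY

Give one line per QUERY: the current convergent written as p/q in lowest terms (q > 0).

4/1
13/3
20529/4741
33900056/7828933
316215613/73027338
10469015285/2417731087
199227506028/46009917991
129833203622933/29983887116272
2606635916775345/601980655956077

APPEND 4: p_0 = 4·1 + 0 = 4, q_0 = 4·0 + 1 = 1 → 4/1
APPEND 3: p_1 = 3·4 + 1 = 13, q_1 = 3·1 + 0 = 3 → 13/3
APPEND 34: p_2 = 34·13 + 4 = 446, q_2 = 34·3 + 1 = 103 → 446/103
APPEND 46: p_3 = 46·446 + 13 = 20529, q_3 = 46·103 + 3 = 4741 → 20529/4741
APPEND 27: p_4 = 27·20529 + 446 = 554729, q_4 = 27·4741 + 103 = 128110 → 554729/128110
APPEND 20: p_5 = 20·554729 + 20529 = 11115109, q_5 = 20·128110 + 4741 = 2566941 → 11115109/2566941
APPEND 3: p_6 = 3·11115109 + 554729 = 33900056, q_6 = 3·2566941 + 128110 = 7828933 → 33900056/7828933
APPEND 9: p_7 = 9·33900056 + 11115109 = 316215613, q_7 = 9·7828933 + 2566941 = 73027338 → 316215613/73027338
APPEND 33: p_8 = 33·316215613 + 33900056 = 10469015285, q_8 = 33·73027338 + 7828933 = 2417731087 → 10469015285/2417731087
APPEND 19: p_9 = 19·10469015285 + 316215613 = 199227506028, q_9 = 19·2417731087 + 73027338 = 46009917991 → 199227506028/46009917991
APPEND 50: p_10 = 50·199227506028 + 10469015285 = 9971844316685, q_10 = 50·46009917991 + 2417731087 = 2302913630637 → 9971844316685/2302913630637
APPEND 13: p_11 = 13·9971844316685 + 199227506028 = 129833203622933, q_11 = 13·2302913630637 + 46009917991 = 29983887116272 → 129833203622933/29983887116272
APPEND 20: p_12 = 20·129833203622933 + 9971844316685 = 2606635916775345, q_12 = 20·29983887116272 + 2302913630637 = 601980655956077 → 2606635916775345/601980655956077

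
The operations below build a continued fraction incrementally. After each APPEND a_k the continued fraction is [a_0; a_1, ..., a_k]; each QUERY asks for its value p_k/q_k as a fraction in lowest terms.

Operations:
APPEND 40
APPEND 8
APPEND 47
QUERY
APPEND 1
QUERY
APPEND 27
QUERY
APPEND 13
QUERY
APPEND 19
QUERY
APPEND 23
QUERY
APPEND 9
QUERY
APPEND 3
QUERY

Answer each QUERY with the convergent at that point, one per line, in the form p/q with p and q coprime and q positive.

APPEND 40: p_0 = 40·1 + 0 = 40, q_0 = 40·0 + 1 = 1 → 40/1
APPEND 8: p_1 = 8·40 + 1 = 321, q_1 = 8·1 + 0 = 8 → 321/8
APPEND 47: p_2 = 47·321 + 40 = 15127, q_2 = 47·8 + 1 = 377 → 15127/377
APPEND 1: p_3 = 1·15127 + 321 = 15448, q_3 = 1·377 + 8 = 385 → 15448/385
APPEND 27: p_4 = 27·15448 + 15127 = 432223, q_4 = 27·385 + 377 = 10772 → 432223/10772
APPEND 13: p_5 = 13·432223 + 15448 = 5634347, q_5 = 13·10772 + 385 = 140421 → 5634347/140421
APPEND 19: p_6 = 19·5634347 + 432223 = 107484816, q_6 = 19·140421 + 10772 = 2678771 → 107484816/2678771
APPEND 23: p_7 = 23·107484816 + 5634347 = 2477785115, q_7 = 23·2678771 + 140421 = 61752154 → 2477785115/61752154
APPEND 9: p_8 = 9·2477785115 + 107484816 = 22407550851, q_8 = 9·61752154 + 2678771 = 558448157 → 22407550851/558448157
APPEND 3: p_9 = 3·22407550851 + 2477785115 = 69700437668, q_9 = 3·558448157 + 61752154 = 1737096625 → 69700437668/1737096625

15127/377
15448/385
432223/10772
5634347/140421
107484816/2678771
2477785115/61752154
22407550851/558448157
69700437668/1737096625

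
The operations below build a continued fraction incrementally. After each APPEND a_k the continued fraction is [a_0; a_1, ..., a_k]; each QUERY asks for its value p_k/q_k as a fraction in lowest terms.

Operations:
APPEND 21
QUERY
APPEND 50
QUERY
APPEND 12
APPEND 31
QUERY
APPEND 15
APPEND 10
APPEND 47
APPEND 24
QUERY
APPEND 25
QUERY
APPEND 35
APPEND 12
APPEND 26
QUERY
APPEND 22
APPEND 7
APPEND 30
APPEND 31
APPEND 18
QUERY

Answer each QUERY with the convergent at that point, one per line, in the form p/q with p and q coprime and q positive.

21/1
1051/50
392674/18681
67226963248/3198243073
1683472728831/80089219168
18507256074789835/880460765765657
48469853525419891985755/2305895816164366023066

APPEND 21: p_0 = 21·1 + 0 = 21, q_0 = 21·0 + 1 = 1 → 21/1
APPEND 50: p_1 = 50·21 + 1 = 1051, q_1 = 50·1 + 0 = 50 → 1051/50
APPEND 12: p_2 = 12·1051 + 21 = 12633, q_2 = 12·50 + 1 = 601 → 12633/601
APPEND 31: p_3 = 31·12633 + 1051 = 392674, q_3 = 31·601 + 50 = 18681 → 392674/18681
APPEND 15: p_4 = 15·392674 + 12633 = 5902743, q_4 = 15·18681 + 601 = 280816 → 5902743/280816
APPEND 10: p_5 = 10·5902743 + 392674 = 59420104, q_5 = 10·280816 + 18681 = 2826841 → 59420104/2826841
APPEND 47: p_6 = 47·59420104 + 5902743 = 2798647631, q_6 = 47·2826841 + 280816 = 133142343 → 2798647631/133142343
APPEND 24: p_7 = 24·2798647631 + 59420104 = 67226963248, q_7 = 24·133142343 + 2826841 = 3198243073 → 67226963248/3198243073
APPEND 25: p_8 = 25·67226963248 + 2798647631 = 1683472728831, q_8 = 25·3198243073 + 133142343 = 80089219168 → 1683472728831/80089219168
APPEND 35: p_9 = 35·1683472728831 + 67226963248 = 58988772472333, q_9 = 35·80089219168 + 3198243073 = 2806320913953 → 58988772472333/2806320913953
APPEND 12: p_10 = 12·58988772472333 + 1683472728831 = 709548742396827, q_10 = 12·2806320913953 + 80089219168 = 33755940186604 → 709548742396827/33755940186604
APPEND 26: p_11 = 26·709548742396827 + 58988772472333 = 18507256074789835, q_11 = 26·33755940186604 + 2806320913953 = 880460765765657 → 18507256074789835/880460765765657
APPEND 22: p_12 = 22·18507256074789835 + 709548742396827 = 407869182387773197, q_12 = 22·880460765765657 + 33755940186604 = 19403892787031058 → 407869182387773197/19403892787031058
APPEND 7: p_13 = 7·407869182387773197 + 18507256074789835 = 2873591532789202214, q_13 = 7·19403892787031058 + 880460765765657 = 136707710274983063 → 2873591532789202214/136707710274983063
APPEND 30: p_14 = 30·2873591532789202214 + 407869182387773197 = 86615615166063839617, q_14 = 30·136707710274983063 + 19403892787031058 = 4120635201036522948 → 86615615166063839617/4120635201036522948
APPEND 31: p_15 = 31·86615615166063839617 + 2873591532789202214 = 2687957661680768230341, q_15 = 31·4120635201036522948 + 136707710274983063 = 127876398942407194451 → 2687957661680768230341/127876398942407194451
APPEND 18: p_16 = 18·2687957661680768230341 + 86615615166063839617 = 48469853525419891985755, q_16 = 18·127876398942407194451 + 4120635201036522948 = 2305895816164366023066 → 48469853525419891985755/2305895816164366023066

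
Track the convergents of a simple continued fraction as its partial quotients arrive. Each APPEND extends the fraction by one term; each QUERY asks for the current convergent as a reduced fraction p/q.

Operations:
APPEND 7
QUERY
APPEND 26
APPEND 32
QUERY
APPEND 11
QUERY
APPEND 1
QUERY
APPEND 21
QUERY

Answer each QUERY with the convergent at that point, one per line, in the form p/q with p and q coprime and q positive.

7/1
5863/833
64676/9189
70539/10022
1545995/219651

APPEND 7: p_0 = 7·1 + 0 = 7, q_0 = 7·0 + 1 = 1 → 7/1
APPEND 26: p_1 = 26·7 + 1 = 183, q_1 = 26·1 + 0 = 26 → 183/26
APPEND 32: p_2 = 32·183 + 7 = 5863, q_2 = 32·26 + 1 = 833 → 5863/833
APPEND 11: p_3 = 11·5863 + 183 = 64676, q_3 = 11·833 + 26 = 9189 → 64676/9189
APPEND 1: p_4 = 1·64676 + 5863 = 70539, q_4 = 1·9189 + 833 = 10022 → 70539/10022
APPEND 21: p_5 = 21·70539 + 64676 = 1545995, q_5 = 21·10022 + 9189 = 219651 → 1545995/219651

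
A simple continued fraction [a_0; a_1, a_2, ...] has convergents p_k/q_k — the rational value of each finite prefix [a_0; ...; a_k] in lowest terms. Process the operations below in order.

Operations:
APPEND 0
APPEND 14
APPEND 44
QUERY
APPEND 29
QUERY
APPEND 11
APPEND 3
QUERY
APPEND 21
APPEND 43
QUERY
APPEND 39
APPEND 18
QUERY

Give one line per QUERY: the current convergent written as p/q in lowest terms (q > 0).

44/617
1277/17907
43550/610689
39975113/560559398
28119219977/394307653928

APPEND 0: p_0 = 0·1 + 0 = 0, q_0 = 0·0 + 1 = 1 → 0/1
APPEND 14: p_1 = 14·0 + 1 = 1, q_1 = 14·1 + 0 = 14 → 1/14
APPEND 44: p_2 = 44·1 + 0 = 44, q_2 = 44·14 + 1 = 617 → 44/617
APPEND 29: p_3 = 29·44 + 1 = 1277, q_3 = 29·617 + 14 = 17907 → 1277/17907
APPEND 11: p_4 = 11·1277 + 44 = 14091, q_4 = 11·17907 + 617 = 197594 → 14091/197594
APPEND 3: p_5 = 3·14091 + 1277 = 43550, q_5 = 3·197594 + 17907 = 610689 → 43550/610689
APPEND 21: p_6 = 21·43550 + 14091 = 928641, q_6 = 21·610689 + 197594 = 13022063 → 928641/13022063
APPEND 43: p_7 = 43·928641 + 43550 = 39975113, q_7 = 43·13022063 + 610689 = 560559398 → 39975113/560559398
APPEND 39: p_8 = 39·39975113 + 928641 = 1559958048, q_8 = 39·560559398 + 13022063 = 21874838585 → 1559958048/21874838585
APPEND 18: p_9 = 18·1559958048 + 39975113 = 28119219977, q_9 = 18·21874838585 + 560559398 = 394307653928 → 28119219977/394307653928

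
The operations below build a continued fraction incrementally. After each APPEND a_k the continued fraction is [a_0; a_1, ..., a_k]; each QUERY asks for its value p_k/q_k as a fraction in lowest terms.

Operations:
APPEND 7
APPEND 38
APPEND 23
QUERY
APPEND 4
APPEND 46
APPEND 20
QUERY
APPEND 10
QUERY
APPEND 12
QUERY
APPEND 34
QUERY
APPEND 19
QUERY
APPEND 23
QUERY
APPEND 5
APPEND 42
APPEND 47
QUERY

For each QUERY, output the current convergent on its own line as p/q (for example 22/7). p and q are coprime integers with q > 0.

6148/875
23018099/3275998
231330652/32923603
2798985923/398359234
95396852034/13577137559
1815339174569/258363972855
41848197867121/5955948513224
418803114107348337/59605189994597153

APPEND 7: p_0 = 7·1 + 0 = 7, q_0 = 7·0 + 1 = 1 → 7/1
APPEND 38: p_1 = 38·7 + 1 = 267, q_1 = 38·1 + 0 = 38 → 267/38
APPEND 23: p_2 = 23·267 + 7 = 6148, q_2 = 23·38 + 1 = 875 → 6148/875
APPEND 4: p_3 = 4·6148 + 267 = 24859, q_3 = 4·875 + 38 = 3538 → 24859/3538
APPEND 46: p_4 = 46·24859 + 6148 = 1149662, q_4 = 46·3538 + 875 = 163623 → 1149662/163623
APPEND 20: p_5 = 20·1149662 + 24859 = 23018099, q_5 = 20·163623 + 3538 = 3275998 → 23018099/3275998
APPEND 10: p_6 = 10·23018099 + 1149662 = 231330652, q_6 = 10·3275998 + 163623 = 32923603 → 231330652/32923603
APPEND 12: p_7 = 12·231330652 + 23018099 = 2798985923, q_7 = 12·32923603 + 3275998 = 398359234 → 2798985923/398359234
APPEND 34: p_8 = 34·2798985923 + 231330652 = 95396852034, q_8 = 34·398359234 + 32923603 = 13577137559 → 95396852034/13577137559
APPEND 19: p_9 = 19·95396852034 + 2798985923 = 1815339174569, q_9 = 19·13577137559 + 398359234 = 258363972855 → 1815339174569/258363972855
APPEND 23: p_10 = 23·1815339174569 + 95396852034 = 41848197867121, q_10 = 23·258363972855 + 13577137559 = 5955948513224 → 41848197867121/5955948513224
APPEND 5: p_11 = 5·41848197867121 + 1815339174569 = 211056328510174, q_11 = 5·5955948513224 + 258363972855 = 30038106538975 → 211056328510174/30038106538975
APPEND 42: p_12 = 42·211056328510174 + 41848197867121 = 8906213995294429, q_12 = 42·30038106538975 + 5955948513224 = 1267556423150174 → 8906213995294429/1267556423150174
APPEND 47: p_13 = 47·8906213995294429 + 211056328510174 = 418803114107348337, q_13 = 47·1267556423150174 + 30038106538975 = 59605189994597153 → 418803114107348337/59605189994597153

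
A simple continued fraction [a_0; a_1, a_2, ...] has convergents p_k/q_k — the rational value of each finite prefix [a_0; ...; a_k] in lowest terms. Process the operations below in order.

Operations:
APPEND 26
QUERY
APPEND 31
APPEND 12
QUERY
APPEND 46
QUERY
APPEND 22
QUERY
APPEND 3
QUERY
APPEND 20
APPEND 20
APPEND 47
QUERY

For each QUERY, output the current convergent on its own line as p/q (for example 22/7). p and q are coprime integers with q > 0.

APPEND 26: p_0 = 26·1 + 0 = 26, q_0 = 26·0 + 1 = 1 → 26/1
APPEND 31: p_1 = 31·26 + 1 = 807, q_1 = 31·1 + 0 = 31 → 807/31
APPEND 12: p_2 = 12·807 + 26 = 9710, q_2 = 12·31 + 1 = 373 → 9710/373
APPEND 46: p_3 = 46·9710 + 807 = 447467, q_3 = 46·373 + 31 = 17189 → 447467/17189
APPEND 22: p_4 = 22·447467 + 9710 = 9853984, q_4 = 22·17189 + 373 = 378531 → 9853984/378531
APPEND 3: p_5 = 3·9853984 + 447467 = 30009419, q_5 = 3·378531 + 17189 = 1152782 → 30009419/1152782
APPEND 20: p_6 = 20·30009419 + 9853984 = 610042364, q_6 = 20·1152782 + 378531 = 23434171 → 610042364/23434171
APPEND 20: p_7 = 20·610042364 + 30009419 = 12230856699, q_7 = 20·23434171 + 1152782 = 469836202 → 12230856699/469836202
APPEND 47: p_8 = 47·12230856699 + 610042364 = 575460307217, q_8 = 47·469836202 + 23434171 = 22105735665 → 575460307217/22105735665

26/1
9710/373
447467/17189
9853984/378531
30009419/1152782
575460307217/22105735665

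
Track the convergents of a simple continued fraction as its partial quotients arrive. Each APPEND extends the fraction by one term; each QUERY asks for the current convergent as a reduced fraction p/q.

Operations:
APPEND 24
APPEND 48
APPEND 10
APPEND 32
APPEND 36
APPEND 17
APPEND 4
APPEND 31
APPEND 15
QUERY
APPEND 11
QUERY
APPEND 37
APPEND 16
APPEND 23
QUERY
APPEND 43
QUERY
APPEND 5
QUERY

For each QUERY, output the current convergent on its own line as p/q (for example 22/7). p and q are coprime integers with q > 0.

APPEND 24: p_0 = 24·1 + 0 = 24, q_0 = 24·0 + 1 = 1 → 24/1
APPEND 48: p_1 = 48·24 + 1 = 1153, q_1 = 48·1 + 0 = 48 → 1153/48
APPEND 10: p_2 = 10·1153 + 24 = 11554, q_2 = 10·48 + 1 = 481 → 11554/481
APPEND 32: p_3 = 32·11554 + 1153 = 370881, q_3 = 32·481 + 48 = 15440 → 370881/15440
APPEND 36: p_4 = 36·370881 + 11554 = 13363270, q_4 = 36·15440 + 481 = 556321 → 13363270/556321
APPEND 17: p_5 = 17·13363270 + 370881 = 227546471, q_5 = 17·556321 + 15440 = 9472897 → 227546471/9472897
APPEND 4: p_6 = 4·227546471 + 13363270 = 923549154, q_6 = 4·9472897 + 556321 = 38447909 → 923549154/38447909
APPEND 31: p_7 = 31·923549154 + 227546471 = 28857570245, q_7 = 31·38447909 + 9472897 = 1201358076 → 28857570245/1201358076
APPEND 15: p_8 = 15·28857570245 + 923549154 = 433787102829, q_8 = 15·1201358076 + 38447909 = 18058819049 → 433787102829/18058819049
APPEND 11: p_9 = 11·433787102829 + 28857570245 = 4800515701364, q_9 = 11·18058819049 + 1201358076 = 199848367615 → 4800515701364/199848367615
APPEND 37: p_10 = 37·4800515701364 + 433787102829 = 178052868053297, q_10 = 37·199848367615 + 18058819049 = 7412448420804 → 178052868053297/7412448420804
APPEND 16: p_11 = 16·178052868053297 + 4800515701364 = 2853646404554116, q_11 = 16·7412448420804 + 199848367615 = 118799023100479 → 2853646404554116/118799023100479
APPEND 23: p_12 = 23·2853646404554116 + 178052868053297 = 65811920172797965, q_12 = 23·118799023100479 + 7412448420804 = 2739789979731821 → 65811920172797965/2739789979731821
APPEND 43: p_13 = 43·65811920172797965 + 2853646404554116 = 2832766213834866611, q_13 = 43·2739789979731821 + 118799023100479 = 117929768151568782 → 2832766213834866611/117929768151568782
APPEND 5: p_14 = 5·2832766213834866611 + 65811920172797965 = 14229642989347131020, q_14 = 5·117929768151568782 + 2739789979731821 = 592388630737575731 → 14229642989347131020/592388630737575731

433787102829/18058819049
4800515701364/199848367615
65811920172797965/2739789979731821
2832766213834866611/117929768151568782
14229642989347131020/592388630737575731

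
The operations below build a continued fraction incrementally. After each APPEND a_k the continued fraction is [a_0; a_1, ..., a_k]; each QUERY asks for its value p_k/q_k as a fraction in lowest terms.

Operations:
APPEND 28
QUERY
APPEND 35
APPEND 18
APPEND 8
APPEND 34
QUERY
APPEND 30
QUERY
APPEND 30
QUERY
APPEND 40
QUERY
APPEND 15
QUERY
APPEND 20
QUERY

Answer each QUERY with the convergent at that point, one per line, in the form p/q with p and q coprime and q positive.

APPEND 28: p_0 = 28·1 + 0 = 28, q_0 = 28·0 + 1 = 1 → 28/1
APPEND 35: p_1 = 35·28 + 1 = 981, q_1 = 35·1 + 0 = 35 → 981/35
APPEND 18: p_2 = 18·981 + 28 = 17686, q_2 = 18·35 + 1 = 631 → 17686/631
APPEND 8: p_3 = 8·17686 + 981 = 142469, q_3 = 8·631 + 35 = 5083 → 142469/5083
APPEND 34: p_4 = 34·142469 + 17686 = 4861632, q_4 = 34·5083 + 631 = 173453 → 4861632/173453
APPEND 30: p_5 = 30·4861632 + 142469 = 145991429, q_5 = 30·173453 + 5083 = 5208673 → 145991429/5208673
APPEND 30: p_6 = 30·145991429 + 4861632 = 4384604502, q_6 = 30·5208673 + 173453 = 156433643 → 4384604502/156433643
APPEND 40: p_7 = 40·4384604502 + 145991429 = 175530171509, q_7 = 40·156433643 + 5208673 = 6262554393 → 175530171509/6262554393
APPEND 15: p_8 = 15·175530171509 + 4384604502 = 2637337177137, q_8 = 15·6262554393 + 156433643 = 94094749538 → 2637337177137/94094749538
APPEND 20: p_9 = 20·2637337177137 + 175530171509 = 52922273714249, q_9 = 20·94094749538 + 6262554393 = 1888157545153 → 52922273714249/1888157545153

28/1
4861632/173453
145991429/5208673
4384604502/156433643
175530171509/6262554393
2637337177137/94094749538
52922273714249/1888157545153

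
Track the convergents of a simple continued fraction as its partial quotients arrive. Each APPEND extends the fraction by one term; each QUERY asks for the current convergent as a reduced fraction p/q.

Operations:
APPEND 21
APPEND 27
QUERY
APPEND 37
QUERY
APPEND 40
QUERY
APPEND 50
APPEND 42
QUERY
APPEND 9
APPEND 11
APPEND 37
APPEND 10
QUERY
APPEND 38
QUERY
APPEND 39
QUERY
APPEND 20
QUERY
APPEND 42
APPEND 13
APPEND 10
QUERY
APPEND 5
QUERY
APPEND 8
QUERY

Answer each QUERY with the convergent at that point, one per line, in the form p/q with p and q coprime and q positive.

APPEND 21: p_0 = 21·1 + 0 = 21, q_0 = 21·0 + 1 = 1 → 21/1
APPEND 27: p_1 = 27·21 + 1 = 568, q_1 = 27·1 + 0 = 27 → 568/27
APPEND 37: p_2 = 37·568 + 21 = 21037, q_2 = 37·27 + 1 = 1000 → 21037/1000
APPEND 40: p_3 = 40·21037 + 568 = 842048, q_3 = 40·1000 + 27 = 40027 → 842048/40027
APPEND 50: p_4 = 50·842048 + 21037 = 42123437, q_4 = 50·40027 + 1000 = 2002350 → 42123437/2002350
APPEND 42: p_5 = 42·42123437 + 842048 = 1770026402, q_5 = 42·2002350 + 40027 = 84138727 → 1770026402/84138727
APPEND 9: p_6 = 9·1770026402 + 42123437 = 15972361055, q_6 = 9·84138727 + 2002350 = 759250893 → 15972361055/759250893
APPEND 11: p_7 = 11·15972361055 + 1770026402 = 177465998007, q_7 = 11·759250893 + 84138727 = 8435898550 → 177465998007/8435898550
APPEND 37: p_8 = 37·177465998007 + 15972361055 = 6582214287314, q_8 = 37·8435898550 + 759250893 = 312887497243 → 6582214287314/312887497243
APPEND 10: p_9 = 10·6582214287314 + 177465998007 = 65999608871147, q_9 = 10·312887497243 + 8435898550 = 3137310870980 → 65999608871147/3137310870980
APPEND 38: p_10 = 38·65999608871147 + 6582214287314 = 2514567351390900, q_10 = 38·3137310870980 + 312887497243 = 119530700594483 → 2514567351390900/119530700594483
APPEND 39: p_11 = 39·2514567351390900 + 65999608871147 = 98134126313116247, q_11 = 39·119530700594483 + 3137310870980 = 4664834634055817 → 98134126313116247/4664834634055817
APPEND 20: p_12 = 20·98134126313116247 + 2514567351390900 = 1965197093613715840, q_12 = 20·4664834634055817 + 119530700594483 = 93416223381710823 → 1965197093613715840/93416223381710823
APPEND 42: p_13 = 42·1965197093613715840 + 98134126313116247 = 82636412058089181527, q_13 = 42·93416223381710823 + 4664834634055817 = 3928146216665910383 → 82636412058089181527/3928146216665910383
APPEND 13: p_14 = 13·82636412058089181527 + 1965197093613715840 = 1076238553848773075691, q_14 = 13·3928146216665910383 + 93416223381710823 = 51159317040038545802 → 1076238553848773075691/51159317040038545802
APPEND 10: p_15 = 10·1076238553848773075691 + 82636412058089181527 = 10845021950545819938437, q_15 = 10·51159317040038545802 + 3928146216665910383 = 515521316617051368403 → 10845021950545819938437/515521316617051368403
APPEND 5: p_16 = 5·10845021950545819938437 + 1076238553848773075691 = 55301348306577872767876, q_16 = 5·515521316617051368403 + 51159317040038545802 = 2628765900125295387817 → 55301348306577872767876/2628765900125295387817
APPEND 8: p_17 = 8·55301348306577872767876 + 10845021950545819938437 = 453255808403168802081445, q_17 = 8·2628765900125295387817 + 515521316617051368403 = 21545648517619414470939 → 453255808403168802081445/21545648517619414470939

568/27
21037/1000
842048/40027
1770026402/84138727
65999608871147/3137310870980
2514567351390900/119530700594483
98134126313116247/4664834634055817
1965197093613715840/93416223381710823
10845021950545819938437/515521316617051368403
55301348306577872767876/2628765900125295387817
453255808403168802081445/21545648517619414470939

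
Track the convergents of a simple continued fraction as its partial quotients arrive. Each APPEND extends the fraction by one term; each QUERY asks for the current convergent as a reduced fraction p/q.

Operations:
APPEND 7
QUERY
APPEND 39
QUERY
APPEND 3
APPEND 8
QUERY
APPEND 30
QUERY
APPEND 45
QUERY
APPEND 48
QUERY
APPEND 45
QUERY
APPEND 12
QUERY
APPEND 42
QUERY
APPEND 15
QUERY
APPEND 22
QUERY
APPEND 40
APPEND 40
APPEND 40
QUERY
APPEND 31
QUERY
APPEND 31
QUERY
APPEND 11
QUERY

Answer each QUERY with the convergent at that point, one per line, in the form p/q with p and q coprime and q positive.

APPEND 7: p_0 = 7·1 + 0 = 7, q_0 = 7·0 + 1 = 1 → 7/1
APPEND 39: p_1 = 39·7 + 1 = 274, q_1 = 39·1 + 0 = 39 → 274/39
APPEND 3: p_2 = 3·274 + 7 = 829, q_2 = 3·39 + 1 = 118 → 829/118
APPEND 8: p_3 = 8·829 + 274 = 6906, q_3 = 8·118 + 39 = 983 → 6906/983
APPEND 30: p_4 = 30·6906 + 829 = 208009, q_4 = 30·983 + 118 = 29608 → 208009/29608
APPEND 45: p_5 = 45·208009 + 6906 = 9367311, q_5 = 45·29608 + 983 = 1333343 → 9367311/1333343
APPEND 48: p_6 = 48·9367311 + 208009 = 449838937, q_6 = 48·1333343 + 29608 = 64030072 → 449838937/64030072
APPEND 45: p_7 = 45·449838937 + 9367311 = 20252119476, q_7 = 45·64030072 + 1333343 = 2882686583 → 20252119476/2882686583
APPEND 12: p_8 = 12·20252119476 + 449838937 = 243475272649, q_8 = 12·2882686583 + 64030072 = 34656269068 → 243475272649/34656269068
APPEND 42: p_9 = 42·243475272649 + 20252119476 = 10246213570734, q_9 = 42·34656269068 + 2882686583 = 1458445987439 → 10246213570734/1458445987439
APPEND 15: p_10 = 15·10246213570734 + 243475272649 = 153936678833659, q_10 = 15·1458445987439 + 34656269068 = 21911346080653 → 153936678833659/21911346080653
APPEND 22: p_11 = 22·153936678833659 + 10246213570734 = 3396853147911232, q_11 = 22·21911346080653 + 1458445987439 = 483508059761805 → 3396853147911232/483508059761805
APPEND 40: p_12 = 40·3396853147911232 + 153936678833659 = 136028062595282939, q_12 = 40·483508059761805 + 21911346080653 = 19362233736552853 → 136028062595282939/19362233736552853
APPEND 40: p_13 = 40·136028062595282939 + 3396853147911232 = 5444519356959228792, q_13 = 40·19362233736552853 + 483508059761805 = 774972857521875925 → 5444519356959228792/774972857521875925
APPEND 40: p_14 = 40·5444519356959228792 + 136028062595282939 = 217916802340964434619, q_14 = 40·774972857521875925 + 19362233736552853 = 31018276534611589853 → 217916802340964434619/31018276534611589853
APPEND 31: p_15 = 31·217916802340964434619 + 5444519356959228792 = 6760865391926856701981, q_15 = 31·31018276534611589853 + 774972857521875925 = 962341545430481161368 → 6760865391926856701981/962341545430481161368
APPEND 31: p_16 = 31·6760865391926856701981 + 217916802340964434619 = 209804743952073522196030, q_16 = 31·962341545430481161368 + 31018276534611589853 = 29863606184879527592261 → 209804743952073522196030/29863606184879527592261
APPEND 11: p_17 = 11·209804743952073522196030 + 6760865391926856701981 = 2314613048864735600858311, q_17 = 11·29863606184879527592261 + 962341545430481161368 = 329462009579105284676239 → 2314613048864735600858311/329462009579105284676239

7/1
274/39
6906/983
208009/29608
9367311/1333343
449838937/64030072
20252119476/2882686583
243475272649/34656269068
10246213570734/1458445987439
153936678833659/21911346080653
3396853147911232/483508059761805
217916802340964434619/31018276534611589853
6760865391926856701981/962341545430481161368
209804743952073522196030/29863606184879527592261
2314613048864735600858311/329462009579105284676239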